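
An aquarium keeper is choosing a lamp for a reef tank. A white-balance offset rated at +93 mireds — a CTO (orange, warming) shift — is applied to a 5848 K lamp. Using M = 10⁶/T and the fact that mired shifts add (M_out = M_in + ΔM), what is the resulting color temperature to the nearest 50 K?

3800 K

M_in = 10⁶/5848 = 171.00 mireds.
M_out = 171.00 + (+93) = 264.00 mireds.
T_out = 10⁶/264.00 = 3787.9 K → 3800 K.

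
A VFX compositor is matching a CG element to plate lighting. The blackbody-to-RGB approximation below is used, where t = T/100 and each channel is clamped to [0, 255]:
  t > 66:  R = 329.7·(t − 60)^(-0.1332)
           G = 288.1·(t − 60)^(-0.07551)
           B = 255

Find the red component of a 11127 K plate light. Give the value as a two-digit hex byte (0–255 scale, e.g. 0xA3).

t = 11127/100 = 111.27; the t > 66 branch applies.
R = 329.7·(111.27 − 60)^(-0.1332) = 329.7·51.27^(-0.1332) = 329.7·0.59190 = 195.148.
Rounded: 195; in hex, 0xC3.

0xC3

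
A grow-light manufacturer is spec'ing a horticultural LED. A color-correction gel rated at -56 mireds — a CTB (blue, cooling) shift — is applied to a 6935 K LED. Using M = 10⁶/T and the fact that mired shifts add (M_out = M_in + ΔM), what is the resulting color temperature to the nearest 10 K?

M_in = 10⁶/6935 = 144.20 mireds.
M_out = 144.20 + (-56) = 88.20 mireds.
T_out = 10⁶/88.20 = 11338.4 K → 11340 K.

11340 K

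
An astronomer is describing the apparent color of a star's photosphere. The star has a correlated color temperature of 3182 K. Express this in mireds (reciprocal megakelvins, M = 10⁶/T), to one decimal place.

M = 10⁶ / 3182 = 314.268 → 314.3 mireds.

314.3 mireds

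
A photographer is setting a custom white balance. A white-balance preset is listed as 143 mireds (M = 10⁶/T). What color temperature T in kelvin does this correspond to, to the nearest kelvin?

6993 K

T = 10⁶ / 143 = 6993.01 K → 6993 K.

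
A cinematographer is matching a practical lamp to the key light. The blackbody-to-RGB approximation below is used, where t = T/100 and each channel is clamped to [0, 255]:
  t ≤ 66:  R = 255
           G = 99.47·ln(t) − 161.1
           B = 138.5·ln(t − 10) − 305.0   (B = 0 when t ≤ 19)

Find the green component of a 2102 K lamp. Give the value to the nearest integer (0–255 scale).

t = 2102/100 = 21.02; the t ≤ 66 branch applies.
G = 99.47·ln 21.02 − 161.1 = 99.47·3.0455 − 161.1 = 141.833.
Rounded: 142.

142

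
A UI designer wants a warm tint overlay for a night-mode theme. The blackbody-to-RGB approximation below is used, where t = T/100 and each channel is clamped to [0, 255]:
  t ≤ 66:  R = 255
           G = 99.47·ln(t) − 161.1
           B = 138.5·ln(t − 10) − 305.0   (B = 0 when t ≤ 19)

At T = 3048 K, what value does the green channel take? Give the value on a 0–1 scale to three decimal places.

t = 3048/100 = 30.48; the t ≤ 66 branch applies.
G = 99.47·ln 30.48 − 161.1 = 99.47·3.4171 − 161.1 = 178.796.
On a 0–1 scale: 178.796/255 = 0.7012 → 0.701.

0.701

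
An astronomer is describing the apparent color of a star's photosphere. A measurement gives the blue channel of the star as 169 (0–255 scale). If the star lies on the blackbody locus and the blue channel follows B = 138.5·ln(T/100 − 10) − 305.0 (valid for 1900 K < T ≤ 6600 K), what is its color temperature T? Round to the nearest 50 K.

ln(t − 10) = (169 + 305.0) / 138.5 = 3.4224.
t − 10 = e^3.4224 = 30.642, so t = 40.642.
T = 100·t = 4064 K → 4050 K to the nearest 50 K.

4050 K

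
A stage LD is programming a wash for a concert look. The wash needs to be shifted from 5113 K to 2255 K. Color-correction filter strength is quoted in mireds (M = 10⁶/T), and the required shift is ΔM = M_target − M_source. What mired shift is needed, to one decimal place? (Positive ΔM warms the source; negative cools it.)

+247.9 mireds

M_source = 10⁶/5113 = 195.580; M_target = 10⁶/2255 = 443.459.
ΔM = 443.459 − 195.580 = 247.879 → +247.9 mireds, a warming shift.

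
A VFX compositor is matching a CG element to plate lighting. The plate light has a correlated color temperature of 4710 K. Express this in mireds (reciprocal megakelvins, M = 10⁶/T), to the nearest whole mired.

M = 10⁶ / 4710 = 212.314 → 212 mireds.

212 mireds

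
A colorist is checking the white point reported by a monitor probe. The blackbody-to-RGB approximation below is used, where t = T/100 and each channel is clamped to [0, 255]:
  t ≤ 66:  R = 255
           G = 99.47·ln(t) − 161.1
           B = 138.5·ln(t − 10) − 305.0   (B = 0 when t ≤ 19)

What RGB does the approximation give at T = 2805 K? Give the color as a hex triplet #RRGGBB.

#FFAB60

t = 2805/100 = 28.05; the t ≤ 66 branch applies.
R = 255 by definition for t ≤ 66.
G = 99.47·ln 28.05 − 161.1 = 99.47·3.3340 − 161.1 = 170.532.
B = 138.5·ln(28.05 − 10) − 305.0 = 138.5·ln 18.05 − 305.0 = 138.5·2.8931 − 305.0 = 95.701.
Rounded: (255, 171, 96).
In hex: #FFAB60.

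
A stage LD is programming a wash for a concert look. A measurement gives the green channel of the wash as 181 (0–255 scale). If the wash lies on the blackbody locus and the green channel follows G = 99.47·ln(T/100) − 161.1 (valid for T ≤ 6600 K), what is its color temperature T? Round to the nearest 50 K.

3100 K

ln t = (181 + 161.1) / 99.47 = 3.4392.
t = e^3.4392 = 31.163.
T = 100·t = 3116 K → 3100 K to the nearest 50 K.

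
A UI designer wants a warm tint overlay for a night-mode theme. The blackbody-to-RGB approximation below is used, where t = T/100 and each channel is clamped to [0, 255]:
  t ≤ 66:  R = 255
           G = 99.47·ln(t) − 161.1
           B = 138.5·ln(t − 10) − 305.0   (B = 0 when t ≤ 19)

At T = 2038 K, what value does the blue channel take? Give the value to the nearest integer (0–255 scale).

t = 2038/100 = 20.38; the t ≤ 66 branch applies.
B = 138.5·ln(20.38 − 10) − 305.0 = 138.5·ln 10.38 − 305.0 = 138.5·2.3399 − 305.0 = 19.074.
Rounded: 19.

19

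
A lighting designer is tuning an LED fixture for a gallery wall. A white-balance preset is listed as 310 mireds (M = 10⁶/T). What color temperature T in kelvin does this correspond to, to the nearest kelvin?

T = 10⁶ / 310 = 3225.81 K → 3226 K.

3226 K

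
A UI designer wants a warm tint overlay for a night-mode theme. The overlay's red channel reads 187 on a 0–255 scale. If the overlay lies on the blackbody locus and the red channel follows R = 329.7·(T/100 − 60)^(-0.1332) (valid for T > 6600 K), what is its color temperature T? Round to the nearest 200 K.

13000 K

(t − 60)^(-0.1332) = 187/329.7 = 0.56718.
t − 60 = 0.56718^(1/-0.1332) = 0.56718^(-7.508) = 70.620, so t = 130.620.
T = 100·t = 13062 K → 13000 K to the nearest 200 K.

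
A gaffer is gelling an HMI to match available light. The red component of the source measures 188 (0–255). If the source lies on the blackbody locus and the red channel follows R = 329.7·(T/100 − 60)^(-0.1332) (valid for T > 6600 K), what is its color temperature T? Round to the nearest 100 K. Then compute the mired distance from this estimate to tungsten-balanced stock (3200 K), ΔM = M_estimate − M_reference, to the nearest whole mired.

-234 mireds

(t − 60)^(-0.1332) = 188/329.7 = 0.57022.
t − 60 = 0.57022^(1/-0.1332) = 0.57022^(-7.508) = 67.848, so t = 127.848.
T = 100·t = 12785 K → 12800 K to the nearest 100 K.
M_estimate = 10⁶/12800 = 78.12; M_reference = 10⁶/3200 = 312.50.
ΔM = 78.12 − 312.50 = -234.38 → -234 mireds.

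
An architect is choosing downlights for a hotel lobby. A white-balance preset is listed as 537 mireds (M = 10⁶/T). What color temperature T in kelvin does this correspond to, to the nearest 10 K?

1860 K

T = 10⁶ / 537 = 1862.20 K → 1860 K.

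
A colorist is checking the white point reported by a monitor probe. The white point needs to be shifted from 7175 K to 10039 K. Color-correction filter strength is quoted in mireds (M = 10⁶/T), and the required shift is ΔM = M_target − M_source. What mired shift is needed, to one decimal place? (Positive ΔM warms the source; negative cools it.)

-39.8 mireds

M_source = 10⁶/7175 = 139.373; M_target = 10⁶/10039 = 99.612.
ΔM = 99.612 − 139.373 = -39.761 → -39.8 mireds, a cooling shift.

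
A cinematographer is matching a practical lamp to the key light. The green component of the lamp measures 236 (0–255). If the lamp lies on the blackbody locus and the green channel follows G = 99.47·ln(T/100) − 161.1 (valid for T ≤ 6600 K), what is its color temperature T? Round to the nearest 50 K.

ln t = (236 + 161.1) / 99.47 = 3.9922.
t = e^3.9922 = 54.172.
T = 100·t = 5417 K → 5400 K to the nearest 50 K.

5400 K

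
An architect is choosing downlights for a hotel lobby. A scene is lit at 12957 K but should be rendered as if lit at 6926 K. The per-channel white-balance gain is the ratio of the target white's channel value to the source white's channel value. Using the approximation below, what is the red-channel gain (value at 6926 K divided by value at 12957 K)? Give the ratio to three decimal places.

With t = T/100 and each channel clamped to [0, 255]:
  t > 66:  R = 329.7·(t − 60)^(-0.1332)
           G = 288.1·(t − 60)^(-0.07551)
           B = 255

At 12957 K (t = 129.57):
  R = 329.7·(129.57 − 60)^(-0.1332) = 329.7·69.57^(-0.1332) = 329.7·0.56832 = 187.374.
At 6926 K (t = 69.26):
  R = 329.7·(69.26 − 60)^(-0.1332) = 329.7·9.26^(-0.1332) = 329.7·0.74344 = 245.113.
Gain = 245.113 / 187.374 = 1.3082 → 1.308.

1.308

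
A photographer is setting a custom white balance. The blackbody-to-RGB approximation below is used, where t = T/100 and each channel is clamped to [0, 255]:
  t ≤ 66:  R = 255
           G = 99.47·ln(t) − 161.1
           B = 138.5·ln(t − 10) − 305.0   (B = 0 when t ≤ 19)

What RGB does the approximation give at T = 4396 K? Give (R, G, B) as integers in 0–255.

(255, 215, 183)

t = 4396/100 = 43.96; the t ≤ 66 branch applies.
R = 255 by definition for t ≤ 66.
G = 99.47·ln 43.96 − 161.1 = 99.47·3.7833 − 161.1 = 215.223.
B = 138.5·ln(43.96 − 10) − 305.0 = 138.5·ln 33.96 − 305.0 = 138.5·3.5252 − 305.0 = 183.238.
Rounded: (255, 215, 183).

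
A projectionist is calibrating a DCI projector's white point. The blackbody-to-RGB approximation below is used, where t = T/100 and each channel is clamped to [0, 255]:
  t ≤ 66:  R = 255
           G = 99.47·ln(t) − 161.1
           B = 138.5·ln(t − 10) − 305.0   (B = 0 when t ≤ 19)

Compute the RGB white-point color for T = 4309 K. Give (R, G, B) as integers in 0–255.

t = 4309/100 = 43.09; the t ≤ 66 branch applies.
R = 255 by definition for t ≤ 66.
G = 99.47·ln 43.09 − 161.1 = 99.47·3.7633 − 161.1 = 213.235.
B = 138.5·ln(43.09 − 10) − 305.0 = 138.5·ln 33.09 − 305.0 = 138.5·3.4992 − 305.0 = 179.644.
Rounded: (255, 213, 180).

(255, 213, 180)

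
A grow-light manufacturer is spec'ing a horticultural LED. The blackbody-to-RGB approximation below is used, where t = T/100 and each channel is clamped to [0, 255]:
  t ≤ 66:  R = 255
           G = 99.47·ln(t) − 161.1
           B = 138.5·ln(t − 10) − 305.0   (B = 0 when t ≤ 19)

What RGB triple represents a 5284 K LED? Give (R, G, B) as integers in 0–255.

t = 5284/100 = 52.84; the t ≤ 66 branch applies.
R = 255 by definition for t ≤ 66.
G = 99.47·ln 52.84 − 161.1 = 99.47·3.9673 − 161.1 = 233.524.
B = 138.5·ln(52.84 − 10) − 305.0 = 138.5·ln 42.84 − 305.0 = 138.5·3.7575 − 305.0 = 215.410.
Rounded: (255, 234, 215).

(255, 234, 215)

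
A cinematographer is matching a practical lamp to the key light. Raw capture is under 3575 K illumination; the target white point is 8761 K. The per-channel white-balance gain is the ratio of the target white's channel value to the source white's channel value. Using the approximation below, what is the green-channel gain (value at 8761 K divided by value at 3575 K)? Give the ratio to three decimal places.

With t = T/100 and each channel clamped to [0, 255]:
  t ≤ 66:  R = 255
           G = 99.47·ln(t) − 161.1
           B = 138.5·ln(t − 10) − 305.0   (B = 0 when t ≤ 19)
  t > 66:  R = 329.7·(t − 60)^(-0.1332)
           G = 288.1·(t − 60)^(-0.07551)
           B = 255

At 3575 K (t = 35.75):
  G = 99.47·ln 35.75 − 161.1 = 99.47·3.5766 − 161.1 = 194.659.
At 8761 K (t = 87.61):
  G = 288.1·(87.61 − 60)^(-0.07551) = 288.1·27.61^(-0.07551) = 288.1·0.77837 = 224.248.
Gain = 224.248 / 194.659 = 1.1520 → 1.152.

1.152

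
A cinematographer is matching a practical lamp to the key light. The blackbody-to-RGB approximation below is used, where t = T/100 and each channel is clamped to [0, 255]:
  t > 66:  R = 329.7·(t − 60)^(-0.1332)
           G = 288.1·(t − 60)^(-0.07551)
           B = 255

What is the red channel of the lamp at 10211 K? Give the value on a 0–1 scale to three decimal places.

0.786

t = 10211/100 = 102.11; the t > 66 branch applies.
R = 329.7·(102.11 − 60)^(-0.1332) = 329.7·42.11^(-0.1332) = 329.7·0.60762 = 200.332.
On a 0–1 scale: 200.332/255 = 0.7856 → 0.786.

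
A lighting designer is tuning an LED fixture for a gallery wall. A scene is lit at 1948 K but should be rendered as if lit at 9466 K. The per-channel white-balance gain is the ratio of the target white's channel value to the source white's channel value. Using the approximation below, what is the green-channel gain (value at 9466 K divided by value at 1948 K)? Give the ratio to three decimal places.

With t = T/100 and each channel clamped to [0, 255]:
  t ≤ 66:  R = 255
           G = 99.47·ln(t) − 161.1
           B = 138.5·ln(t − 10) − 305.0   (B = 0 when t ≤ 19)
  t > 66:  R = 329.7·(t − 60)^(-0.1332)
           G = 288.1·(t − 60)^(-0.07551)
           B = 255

At 1948 K (t = 19.48):
  G = 99.47·ln 19.48 − 161.1 = 99.47·2.9694 − 161.1 = 134.265.
At 9466 K (t = 94.66):
  G = 288.1·(94.66 − 60)^(-0.07551) = 288.1·34.66^(-0.07551) = 288.1·0.76512 = 220.430.
Gain = 220.430 / 134.265 = 1.6418 → 1.642.

1.642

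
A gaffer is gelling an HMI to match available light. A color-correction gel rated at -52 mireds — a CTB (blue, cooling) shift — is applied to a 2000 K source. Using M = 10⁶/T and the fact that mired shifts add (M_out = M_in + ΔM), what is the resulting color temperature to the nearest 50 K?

2250 K

M_in = 10⁶/2000 = 500.00 mireds.
M_out = 500.00 + (-52) = 448.00 mireds.
T_out = 10⁶/448.00 = 2232.1 K → 2250 K.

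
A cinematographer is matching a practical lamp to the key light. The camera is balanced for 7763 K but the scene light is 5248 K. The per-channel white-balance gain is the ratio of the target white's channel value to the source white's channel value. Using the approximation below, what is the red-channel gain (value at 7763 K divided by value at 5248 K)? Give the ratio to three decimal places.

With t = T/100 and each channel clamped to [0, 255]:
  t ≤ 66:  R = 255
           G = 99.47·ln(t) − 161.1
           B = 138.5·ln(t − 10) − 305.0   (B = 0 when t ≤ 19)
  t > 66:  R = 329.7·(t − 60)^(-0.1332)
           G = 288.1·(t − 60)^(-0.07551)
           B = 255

At 5248 K (t = 52.48):
  R = 255 by definition for t ≤ 66.
At 7763 K (t = 77.63):
  R = 329.7·(77.63 − 60)^(-0.1332) = 329.7·17.63^(-0.1332) = 329.7·0.68234 = 224.967.
Gain = 224.967 / 255.000 = 0.8822 → 0.882.

0.882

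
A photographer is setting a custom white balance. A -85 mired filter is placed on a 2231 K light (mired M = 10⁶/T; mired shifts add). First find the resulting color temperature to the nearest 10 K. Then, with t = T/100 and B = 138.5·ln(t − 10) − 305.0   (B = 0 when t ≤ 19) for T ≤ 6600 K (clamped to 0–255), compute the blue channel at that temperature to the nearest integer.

M_in = 10⁶/2231 = 448.23; M_out = 448.23 + (-85) = 363.23.
T_out = 10⁶/363.23 = 2753.1 K → 2750 K; t = 27.5.
B = 138.5·ln(27.5 − 10) − 305.0 = 138.5·ln 17.5 − 305.0 = 138.5·2.8622 − 305.0 = 91.415.
Rounded: 91.

91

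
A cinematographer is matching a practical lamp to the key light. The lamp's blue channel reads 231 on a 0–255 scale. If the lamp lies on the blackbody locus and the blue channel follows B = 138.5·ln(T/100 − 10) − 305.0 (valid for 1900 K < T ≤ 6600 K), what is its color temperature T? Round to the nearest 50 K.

5800 K

ln(t − 10) = (231 + 305.0) / 138.5 = 3.8700.
t − 10 = e^3.8700 = 47.944, so t = 57.944.
T = 100·t = 5794 K → 5800 K to the nearest 50 K.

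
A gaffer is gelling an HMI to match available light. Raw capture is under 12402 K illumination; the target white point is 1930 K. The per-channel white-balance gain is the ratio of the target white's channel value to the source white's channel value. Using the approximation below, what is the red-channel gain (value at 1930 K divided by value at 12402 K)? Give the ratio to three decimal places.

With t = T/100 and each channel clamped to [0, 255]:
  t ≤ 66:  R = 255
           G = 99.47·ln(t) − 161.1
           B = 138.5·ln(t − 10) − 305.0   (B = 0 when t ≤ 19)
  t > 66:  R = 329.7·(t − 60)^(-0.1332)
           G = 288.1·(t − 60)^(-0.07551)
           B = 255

At 12402 K (t = 124.02):
  R = 329.7·(124.02 − 60)^(-0.1332) = 329.7·64.02^(-0.1332) = 329.7·0.57464 = 189.460.
At 1930 K (t = 19.3):
  R = 255 by definition for t ≤ 66.
Gain = 255.000 / 189.460 = 1.3459 → 1.346.

1.346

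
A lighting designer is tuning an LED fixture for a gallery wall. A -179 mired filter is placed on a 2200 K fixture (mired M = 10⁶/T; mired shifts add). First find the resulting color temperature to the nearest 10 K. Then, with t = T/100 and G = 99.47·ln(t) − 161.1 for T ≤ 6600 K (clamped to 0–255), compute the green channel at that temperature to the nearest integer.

196

M_in = 10⁶/2200 = 454.55; M_out = 454.55 + (-179) = 275.55.
T_out = 10⁶/275.55 = 3629.2 K → 3630 K; t = 36.3.
G = 99.47·ln 36.3 − 161.1 = 99.47·3.5918 − 161.1 = 196.178.
Rounded: 196.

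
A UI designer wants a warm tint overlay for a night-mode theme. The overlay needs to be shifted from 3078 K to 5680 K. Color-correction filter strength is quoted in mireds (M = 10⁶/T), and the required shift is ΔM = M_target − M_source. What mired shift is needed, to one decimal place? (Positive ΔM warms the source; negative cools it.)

M_source = 10⁶/3078 = 324.886; M_target = 10⁶/5680 = 176.056.
ΔM = 176.056 − 324.886 = -148.830 → -148.8 mireds, a cooling shift.

-148.8 mireds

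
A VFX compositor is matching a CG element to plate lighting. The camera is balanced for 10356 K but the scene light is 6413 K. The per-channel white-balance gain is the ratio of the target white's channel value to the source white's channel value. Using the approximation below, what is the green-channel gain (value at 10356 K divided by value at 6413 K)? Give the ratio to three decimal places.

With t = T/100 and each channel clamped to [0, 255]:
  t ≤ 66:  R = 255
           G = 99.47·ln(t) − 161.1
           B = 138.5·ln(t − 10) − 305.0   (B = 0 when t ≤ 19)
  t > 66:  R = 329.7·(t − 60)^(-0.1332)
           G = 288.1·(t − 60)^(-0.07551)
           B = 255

At 6413 K (t = 64.13):
  G = 99.47·ln 64.13 − 161.1 = 99.47·4.1609 − 161.1 = 252.786.
At 10356 K (t = 103.56):
  G = 288.1·(103.56 − 60)^(-0.07551) = 288.1·43.56^(-0.07551) = 288.1·0.75203 = 216.659.
Gain = 216.659 / 252.786 = 0.8571 → 0.857.

0.857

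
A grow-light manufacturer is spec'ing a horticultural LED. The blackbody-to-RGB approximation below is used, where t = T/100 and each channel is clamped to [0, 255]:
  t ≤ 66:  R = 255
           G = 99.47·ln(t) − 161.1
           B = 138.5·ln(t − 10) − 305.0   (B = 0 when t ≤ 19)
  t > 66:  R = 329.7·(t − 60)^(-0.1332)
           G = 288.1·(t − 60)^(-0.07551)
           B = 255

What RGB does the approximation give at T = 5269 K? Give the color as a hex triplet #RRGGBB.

t = 5269/100 = 52.69; the t ≤ 66 branch applies.
R = 255 by definition for t ≤ 66.
G = 99.47·ln 52.69 − 161.1 = 99.47·3.9644 − 161.1 = 233.241.
B = 138.5·ln(52.69 − 10) − 305.0 = 138.5·ln 42.69 − 305.0 = 138.5·3.7540 − 305.0 = 214.924.
Rounded: (255, 233, 215).
In hex: #FFE9D7.

#FFE9D7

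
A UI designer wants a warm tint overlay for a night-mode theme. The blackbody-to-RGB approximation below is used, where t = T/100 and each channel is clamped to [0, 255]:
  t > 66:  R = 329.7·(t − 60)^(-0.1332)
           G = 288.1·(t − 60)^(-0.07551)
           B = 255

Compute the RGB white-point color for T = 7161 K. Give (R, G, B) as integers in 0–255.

t = 7161/100 = 71.61; the t > 66 branch applies.
R = 329.7·(71.61 − 60)^(-0.1332) = 329.7·11.61^(-0.1332) = 329.7·0.72138 = 237.839.
G = 288.1·(71.61 − 60)^(-0.07551) = 288.1·11.61^(-0.07551) = 288.1·0.83099 = 239.408.
B = 255 by definition for t > 66.
Rounded: (238, 239, 255).

(238, 239, 255)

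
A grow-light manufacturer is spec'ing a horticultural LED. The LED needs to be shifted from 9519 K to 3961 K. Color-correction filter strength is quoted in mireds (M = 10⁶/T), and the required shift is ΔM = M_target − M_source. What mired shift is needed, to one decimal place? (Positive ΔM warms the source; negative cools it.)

+147.4 mireds

M_source = 10⁶/9519 = 105.053; M_target = 10⁶/3961 = 252.461.
ΔM = 252.461 − 105.053 = 147.408 → +147.4 mireds, a warming shift.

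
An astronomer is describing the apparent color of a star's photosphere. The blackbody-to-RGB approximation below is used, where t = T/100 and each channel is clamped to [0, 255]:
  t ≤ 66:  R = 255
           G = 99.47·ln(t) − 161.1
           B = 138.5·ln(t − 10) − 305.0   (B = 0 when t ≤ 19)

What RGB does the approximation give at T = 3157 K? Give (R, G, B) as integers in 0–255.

(255, 182, 120)

t = 3157/100 = 31.57; the t ≤ 66 branch applies.
R = 255 by definition for t ≤ 66.
G = 99.47·ln 31.57 − 161.1 = 99.47·3.4522 − 161.1 = 182.291.
B = 138.5·ln(31.57 − 10) − 305.0 = 138.5·ln 21.57 − 305.0 = 138.5·3.0713 − 305.0 = 120.376.
Rounded: (255, 182, 120).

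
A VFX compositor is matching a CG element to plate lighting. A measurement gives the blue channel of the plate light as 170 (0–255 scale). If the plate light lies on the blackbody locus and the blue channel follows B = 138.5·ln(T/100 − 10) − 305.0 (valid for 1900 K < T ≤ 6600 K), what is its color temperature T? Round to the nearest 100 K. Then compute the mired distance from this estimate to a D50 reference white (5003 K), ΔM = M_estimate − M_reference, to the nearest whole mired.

+44 mireds

ln(t − 10) = (170 + 305.0) / 138.5 = 3.4296.
t − 10 = e^3.4296 = 30.864, so t = 40.864.
T = 100·t = 4086 K → 4100 K to the nearest 100 K.
M_estimate = 10⁶/4100 = 243.90; M_reference = 10⁶/5003 = 199.88.
ΔM = 243.90 − 199.88 = 44.02 → +44 mireds.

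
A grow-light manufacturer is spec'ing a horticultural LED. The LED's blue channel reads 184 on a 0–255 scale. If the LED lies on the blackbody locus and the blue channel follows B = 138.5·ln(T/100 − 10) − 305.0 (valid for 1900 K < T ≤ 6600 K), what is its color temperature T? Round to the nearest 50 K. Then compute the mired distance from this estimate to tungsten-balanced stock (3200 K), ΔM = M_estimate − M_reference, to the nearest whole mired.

-85 mireds

ln(t − 10) = (184 + 305.0) / 138.5 = 3.5307.
t − 10 = e^3.5307 = 34.147, so t = 44.147.
T = 100·t = 4415 K → 4400 K to the nearest 50 K.
M_estimate = 10⁶/4400 = 227.27; M_reference = 10⁶/3200 = 312.50.
ΔM = 227.27 − 312.50 = -85.23 → -85 mireds.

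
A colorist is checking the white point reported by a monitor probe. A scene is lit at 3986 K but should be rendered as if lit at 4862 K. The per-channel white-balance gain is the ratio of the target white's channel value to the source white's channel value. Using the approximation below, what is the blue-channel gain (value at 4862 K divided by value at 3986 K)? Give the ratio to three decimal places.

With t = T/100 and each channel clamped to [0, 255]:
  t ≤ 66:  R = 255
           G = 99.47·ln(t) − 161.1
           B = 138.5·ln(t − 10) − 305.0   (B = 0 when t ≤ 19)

At 3986 K (t = 39.86):
  B = 138.5·ln(39.86 − 10) − 305.0 = 138.5·ln 29.86 − 305.0 = 138.5·3.3965 − 305.0 = 165.418.
At 4862 K (t = 48.62):
  B = 138.5·ln(48.62 − 10) − 305.0 = 138.5·ln 38.62 − 305.0 = 138.5·3.6538 − 305.0 = 201.047.
Gain = 201.047 / 165.418 = 1.2154 → 1.215.

1.215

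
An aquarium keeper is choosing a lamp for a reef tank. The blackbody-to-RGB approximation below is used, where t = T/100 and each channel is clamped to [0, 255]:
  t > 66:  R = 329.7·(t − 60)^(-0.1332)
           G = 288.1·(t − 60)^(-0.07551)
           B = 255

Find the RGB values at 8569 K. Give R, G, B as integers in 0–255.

R=214, G=225, B=255

t = 8569/100 = 85.69; the t > 66 branch applies.
R = 329.7·(85.69 − 60)^(-0.1332) = 329.7·25.69^(-0.1332) = 329.7·0.64896 = 213.963.
G = 288.1·(85.69 − 60)^(-0.07551) = 288.1·25.69^(-0.07551) = 288.1·0.78262 = 225.472.
B = 255 by definition for t > 66.
Rounded: (214, 225, 255).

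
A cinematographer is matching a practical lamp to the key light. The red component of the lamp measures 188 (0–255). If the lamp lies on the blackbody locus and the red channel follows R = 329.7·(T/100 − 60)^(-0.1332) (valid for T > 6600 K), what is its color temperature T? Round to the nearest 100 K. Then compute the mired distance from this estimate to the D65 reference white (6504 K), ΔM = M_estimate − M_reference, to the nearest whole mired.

(t − 60)^(-0.1332) = 188/329.7 = 0.57022.
t − 60 = 0.57022^(1/-0.1332) = 0.57022^(-7.508) = 67.848, so t = 127.848.
T = 100·t = 12785 K → 12800 K to the nearest 100 K.
M_estimate = 10⁶/12800 = 78.12; M_reference = 10⁶/6504 = 153.75.
ΔM = 78.12 − 153.75 = -75.63 → -76 mireds.

-76 mireds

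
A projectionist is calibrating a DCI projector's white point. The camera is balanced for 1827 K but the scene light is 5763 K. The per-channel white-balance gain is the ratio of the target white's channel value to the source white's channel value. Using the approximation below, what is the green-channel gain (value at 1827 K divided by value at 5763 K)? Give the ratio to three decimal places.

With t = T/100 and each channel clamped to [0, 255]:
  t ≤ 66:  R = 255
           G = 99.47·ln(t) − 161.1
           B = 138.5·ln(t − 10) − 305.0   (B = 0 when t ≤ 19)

At 5763 K (t = 57.63):
  G = 99.47·ln 57.63 − 161.1 = 99.47·4.0540 − 161.1 = 242.156.
At 1827 K (t = 18.27):
  G = 99.47·ln 18.27 − 161.1 = 99.47·2.9053 − 161.1 = 127.886.
Gain = 127.886 / 242.156 = 0.5281 → 0.528.

0.528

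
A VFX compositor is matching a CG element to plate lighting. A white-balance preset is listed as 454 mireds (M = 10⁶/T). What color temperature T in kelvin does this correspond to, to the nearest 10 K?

2200 K

T = 10⁶ / 454 = 2202.64 K → 2200 K.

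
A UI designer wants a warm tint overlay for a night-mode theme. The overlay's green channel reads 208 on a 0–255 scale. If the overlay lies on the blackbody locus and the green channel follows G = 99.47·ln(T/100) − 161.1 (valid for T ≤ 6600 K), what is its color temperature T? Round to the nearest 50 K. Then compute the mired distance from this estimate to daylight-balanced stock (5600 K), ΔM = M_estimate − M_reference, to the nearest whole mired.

ln t = (208 + 161.1) / 99.47 = 3.7107.
t = e^3.7107 = 40.881.
T = 100·t = 4088 K → 4100 K to the nearest 50 K.
M_estimate = 10⁶/4100 = 243.90; M_reference = 10⁶/5600 = 178.57.
ΔM = 243.90 − 178.57 = 65.33 → +65 mireds.

+65 mireds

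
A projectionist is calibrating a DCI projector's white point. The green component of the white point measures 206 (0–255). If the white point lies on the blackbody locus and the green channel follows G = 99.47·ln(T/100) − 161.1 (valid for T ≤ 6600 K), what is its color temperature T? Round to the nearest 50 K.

ln t = (206 + 161.1) / 99.47 = 3.6906.
t = e^3.6906 = 40.067.
T = 100·t = 4007 K → 4000 K to the nearest 50 K.

4000 K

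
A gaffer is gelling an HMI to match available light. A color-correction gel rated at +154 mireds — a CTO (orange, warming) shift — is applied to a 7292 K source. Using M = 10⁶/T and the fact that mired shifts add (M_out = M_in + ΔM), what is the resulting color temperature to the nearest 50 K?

M_in = 10⁶/7292 = 137.14 mireds.
M_out = 137.14 + (+154) = 291.14 mireds.
T_out = 10⁶/291.14 = 3434.8 K → 3450 K.

3450 K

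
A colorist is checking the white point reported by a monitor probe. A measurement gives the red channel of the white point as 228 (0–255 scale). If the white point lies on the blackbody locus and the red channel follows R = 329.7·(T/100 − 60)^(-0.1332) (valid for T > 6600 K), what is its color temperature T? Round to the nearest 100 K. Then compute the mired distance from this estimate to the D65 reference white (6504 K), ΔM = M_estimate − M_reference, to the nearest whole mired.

(t − 60)^(-0.1332) = 228/329.7 = 0.69154.
t − 60 = 0.69154^(1/-0.1332) = 0.69154^(-7.508) = 15.943, so t = 75.943.
T = 100·t = 7594 K → 7600 K to the nearest 100 K.
M_estimate = 10⁶/7600 = 131.58; M_reference = 10⁶/6504 = 153.75.
ΔM = 131.58 − 153.75 = -22.17 → -22 mireds.

-22 mireds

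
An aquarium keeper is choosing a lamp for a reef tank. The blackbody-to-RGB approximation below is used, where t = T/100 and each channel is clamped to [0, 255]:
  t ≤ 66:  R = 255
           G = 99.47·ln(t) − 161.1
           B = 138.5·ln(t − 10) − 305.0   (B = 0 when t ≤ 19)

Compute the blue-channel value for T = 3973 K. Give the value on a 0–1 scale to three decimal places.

t = 3973/100 = 39.73; the t ≤ 66 branch applies.
B = 138.5·ln(39.73 − 10) − 305.0 = 138.5·ln 29.73 − 305.0 = 138.5·3.3922 − 305.0 = 164.814.
On a 0–1 scale: 164.814/255 = 0.6463 → 0.646.

0.646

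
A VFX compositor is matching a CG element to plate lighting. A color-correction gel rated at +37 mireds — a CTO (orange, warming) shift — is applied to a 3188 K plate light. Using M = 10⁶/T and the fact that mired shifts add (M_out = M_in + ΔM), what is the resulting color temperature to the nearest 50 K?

M_in = 10⁶/3188 = 313.68 mireds.
M_out = 313.68 + (+37) = 350.68 mireds.
T_out = 10⁶/350.68 = 2851.6 K → 2850 K.

2850 K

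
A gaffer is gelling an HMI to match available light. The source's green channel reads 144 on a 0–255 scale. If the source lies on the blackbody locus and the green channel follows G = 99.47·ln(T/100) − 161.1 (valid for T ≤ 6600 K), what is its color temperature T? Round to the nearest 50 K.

ln t = (144 + 161.1) / 99.47 = 3.0673.
t = e^3.0673 = 21.483.
T = 100·t = 2148 K → 2150 K to the nearest 50 K.

2150 K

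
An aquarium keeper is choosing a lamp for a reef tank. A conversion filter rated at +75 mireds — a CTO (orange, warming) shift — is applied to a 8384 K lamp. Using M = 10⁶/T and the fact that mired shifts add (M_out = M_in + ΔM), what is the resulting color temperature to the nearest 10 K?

M_in = 10⁶/8384 = 119.27 mireds.
M_out = 119.27 + (+75) = 194.27 mireds.
T_out = 10⁶/194.27 = 5147.3 K → 5150 K.

5150 K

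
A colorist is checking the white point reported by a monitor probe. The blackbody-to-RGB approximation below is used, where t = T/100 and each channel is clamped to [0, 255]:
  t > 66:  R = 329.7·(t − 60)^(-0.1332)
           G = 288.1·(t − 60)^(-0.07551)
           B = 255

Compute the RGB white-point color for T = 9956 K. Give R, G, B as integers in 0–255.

t = 9956/100 = 99.56; the t > 66 branch applies.
R = 329.7·(99.56 − 60)^(-0.1332) = 329.7·39.56^(-0.1332) = 329.7·0.61270 = 202.006.
G = 288.1·(99.56 − 60)^(-0.07551) = 288.1·39.56^(-0.07551) = 288.1·0.75751 = 218.240.
B = 255 by definition for t > 66.
Rounded: (202, 218, 255).

R=202, G=218, B=255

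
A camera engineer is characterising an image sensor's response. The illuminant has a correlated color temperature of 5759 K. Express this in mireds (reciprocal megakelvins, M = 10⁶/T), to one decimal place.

M = 10⁶ / 5759 = 173.641 → 173.6 mireds.

173.6 mireds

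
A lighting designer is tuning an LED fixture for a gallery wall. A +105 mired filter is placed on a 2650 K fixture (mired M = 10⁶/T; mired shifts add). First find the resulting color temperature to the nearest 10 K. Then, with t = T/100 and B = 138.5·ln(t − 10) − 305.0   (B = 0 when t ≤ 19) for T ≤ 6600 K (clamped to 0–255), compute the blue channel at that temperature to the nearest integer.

23

M_in = 10⁶/2650 = 377.36; M_out = 377.36 + (+105) = 482.36.
T_out = 10⁶/482.36 = 2073.1 K → 2070 K; t = 20.7.
B = 138.5·ln(20.7 − 10) − 305.0 = 138.5·ln 10.7 − 305.0 = 138.5·2.3702 − 305.0 = 23.279.
Rounded: 23.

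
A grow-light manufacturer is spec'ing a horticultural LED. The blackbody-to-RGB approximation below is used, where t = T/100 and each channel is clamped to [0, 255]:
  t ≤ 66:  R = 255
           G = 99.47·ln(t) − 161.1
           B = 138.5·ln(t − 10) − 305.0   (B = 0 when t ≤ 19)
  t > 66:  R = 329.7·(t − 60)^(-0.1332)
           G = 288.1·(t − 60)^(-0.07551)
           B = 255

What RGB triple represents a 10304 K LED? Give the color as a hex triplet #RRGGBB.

#C8D9FF

t = 10304/100 = 103.04; the t > 66 branch applies.
R = 329.7·(103.04 − 60)^(-0.1332) = 329.7·43.04^(-0.1332) = 329.7·0.60585 = 199.750.
G = 288.1·(103.04 − 60)^(-0.07551) = 288.1·43.04^(-0.07551) = 288.1·0.75271 = 216.855.
B = 255 by definition for t > 66.
Rounded: (200, 217, 255).
In hex: #C8D9FF.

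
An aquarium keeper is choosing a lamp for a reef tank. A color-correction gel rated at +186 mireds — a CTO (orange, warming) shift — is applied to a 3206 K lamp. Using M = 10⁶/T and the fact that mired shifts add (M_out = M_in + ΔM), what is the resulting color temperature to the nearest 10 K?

2010 K

M_in = 10⁶/3206 = 311.92 mireds.
M_out = 311.92 + (+186) = 497.92 mireds.
T_out = 10⁶/497.92 = 2008.4 K → 2010 K.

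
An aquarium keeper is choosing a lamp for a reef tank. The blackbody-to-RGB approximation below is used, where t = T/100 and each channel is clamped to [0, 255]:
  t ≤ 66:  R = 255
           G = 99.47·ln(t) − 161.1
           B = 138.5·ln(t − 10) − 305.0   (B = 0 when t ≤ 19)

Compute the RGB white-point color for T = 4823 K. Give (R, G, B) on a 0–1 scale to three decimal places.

(1.000, 0.880, 0.783)

t = 4823/100 = 48.23; the t ≤ 66 branch applies.
R = 255 by definition for t ≤ 66.
G = 99.47·ln 48.23 − 161.1 = 99.47·3.8760 − 161.1 = 224.444.
B = 138.5·ln(48.23 − 10) − 305.0 = 138.5·ln 38.23 − 305.0 = 138.5·3.6436 − 305.0 = 199.641.
Dividing each by 255: (1.0000, 0.8802, 0.7829) → (1.000, 0.880, 0.783).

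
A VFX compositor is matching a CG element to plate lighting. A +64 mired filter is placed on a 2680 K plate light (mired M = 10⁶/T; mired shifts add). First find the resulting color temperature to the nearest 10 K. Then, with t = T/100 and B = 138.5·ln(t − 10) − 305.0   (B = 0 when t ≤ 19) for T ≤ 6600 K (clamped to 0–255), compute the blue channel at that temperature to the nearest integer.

49

M_in = 10⁶/2680 = 373.13; M_out = 373.13 + (+64) = 437.13.
T_out = 10⁶/437.13 = 2287.6 K → 2290 K; t = 22.9.
B = 138.5·ln(22.9 − 10) − 305.0 = 138.5·ln 12.9 − 305.0 = 138.5·2.5572 − 305.0 = 49.176.
Rounded: 49.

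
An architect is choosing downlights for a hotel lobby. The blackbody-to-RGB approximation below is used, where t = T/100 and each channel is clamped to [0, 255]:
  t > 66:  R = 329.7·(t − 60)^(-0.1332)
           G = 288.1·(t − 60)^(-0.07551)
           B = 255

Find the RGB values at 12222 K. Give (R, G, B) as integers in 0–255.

t = 12222/100 = 122.22; the t > 66 branch applies.
R = 329.7·(122.22 − 60)^(-0.1332) = 329.7·62.22^(-0.1332) = 329.7·0.57683 = 190.181.
G = 288.1·(122.22 − 60)^(-0.07551) = 288.1·62.22^(-0.07551) = 288.1·0.73205 = 210.903.
B = 255 by definition for t > 66.
Rounded: (190, 211, 255).

(190, 211, 255)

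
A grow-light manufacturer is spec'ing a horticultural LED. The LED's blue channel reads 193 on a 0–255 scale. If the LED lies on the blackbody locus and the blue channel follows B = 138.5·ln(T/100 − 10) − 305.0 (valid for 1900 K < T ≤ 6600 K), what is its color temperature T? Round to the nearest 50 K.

4650 K

ln(t − 10) = (193 + 305.0) / 138.5 = 3.5957.
t − 10 = e^3.5957 = 36.440, so t = 46.440.
T = 100·t = 4644 K → 4650 K to the nearest 50 K.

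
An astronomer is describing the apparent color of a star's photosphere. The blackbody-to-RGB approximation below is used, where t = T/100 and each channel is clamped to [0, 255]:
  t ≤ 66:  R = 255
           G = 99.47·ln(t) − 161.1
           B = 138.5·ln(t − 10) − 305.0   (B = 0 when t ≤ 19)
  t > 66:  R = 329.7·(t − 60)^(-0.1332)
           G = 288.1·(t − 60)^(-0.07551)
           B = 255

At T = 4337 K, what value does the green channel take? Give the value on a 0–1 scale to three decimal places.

t = 4337/100 = 43.37; the t ≤ 66 branch applies.
G = 99.47·ln 43.37 − 161.1 = 99.47·3.7698 − 161.1 = 213.879.
On a 0–1 scale: 213.879/255 = 0.8387 → 0.839.

0.839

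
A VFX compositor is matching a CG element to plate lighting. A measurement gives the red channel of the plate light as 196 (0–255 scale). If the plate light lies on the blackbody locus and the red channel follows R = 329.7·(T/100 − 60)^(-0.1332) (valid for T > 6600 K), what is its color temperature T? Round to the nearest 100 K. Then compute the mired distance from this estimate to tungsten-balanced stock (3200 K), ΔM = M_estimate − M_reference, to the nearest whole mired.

(t − 60)^(-0.1332) = 196/329.7 = 0.59448.
t − 60 = 0.59448^(1/-0.1332) = 0.59448^(-7.508) = 49.621, so t = 109.621.
T = 100·t = 10962 K → 11000 K to the nearest 100 K.
M_estimate = 10⁶/11000 = 90.91; M_reference = 10⁶/3200 = 312.50.
ΔM = 90.91 − 312.50 = -221.59 → -222 mireds.

-222 mireds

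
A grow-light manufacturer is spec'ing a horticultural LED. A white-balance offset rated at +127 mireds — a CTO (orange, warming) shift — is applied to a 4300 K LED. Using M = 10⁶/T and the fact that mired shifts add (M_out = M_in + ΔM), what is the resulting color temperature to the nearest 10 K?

M_in = 10⁶/4300 = 232.56 mireds.
M_out = 232.56 + (+127) = 359.56 mireds.
T_out = 10⁶/359.56 = 2781.2 K → 2780 K.

2780 K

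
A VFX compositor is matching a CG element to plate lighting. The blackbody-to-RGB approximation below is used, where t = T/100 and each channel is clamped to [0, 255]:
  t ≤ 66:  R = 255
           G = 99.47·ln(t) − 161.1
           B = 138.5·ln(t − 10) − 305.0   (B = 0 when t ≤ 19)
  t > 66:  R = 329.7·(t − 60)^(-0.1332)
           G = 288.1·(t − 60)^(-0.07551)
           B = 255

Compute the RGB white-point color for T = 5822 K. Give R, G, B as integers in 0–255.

R=255, G=243, B=232

t = 5822/100 = 58.22; the t ≤ 66 branch applies.
R = 255 by definition for t ≤ 66.
G = 99.47·ln 58.22 − 161.1 = 99.47·4.0642 − 161.1 = 243.169.
B = 138.5·ln(58.22 − 10) − 305.0 = 138.5·ln 48.22 − 305.0 = 138.5·3.8758 − 305.0 = 231.795.
Rounded: (255, 243, 232).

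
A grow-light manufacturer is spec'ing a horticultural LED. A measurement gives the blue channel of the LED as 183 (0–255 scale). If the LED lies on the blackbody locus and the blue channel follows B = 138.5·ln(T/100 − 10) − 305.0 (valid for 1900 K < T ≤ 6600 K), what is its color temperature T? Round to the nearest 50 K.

4400 K

ln(t − 10) = (183 + 305.0) / 138.5 = 3.5235.
t − 10 = e^3.5235 = 33.902, so t = 43.902.
T = 100·t = 4390 K → 4400 K to the nearest 50 K.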